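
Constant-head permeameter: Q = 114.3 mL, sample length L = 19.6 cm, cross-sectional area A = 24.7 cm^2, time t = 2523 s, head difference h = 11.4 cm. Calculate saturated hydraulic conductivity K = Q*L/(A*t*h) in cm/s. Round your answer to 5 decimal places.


Step 1: K = Q * L / (A * t * h)
Step 2: Numerator = 114.3 * 19.6 = 2240.28
Step 3: Denominator = 24.7 * 2523 * 11.4 = 710426.34
Step 4: K = 2240.28 / 710426.34 = 0.00315 cm/s

0.00315


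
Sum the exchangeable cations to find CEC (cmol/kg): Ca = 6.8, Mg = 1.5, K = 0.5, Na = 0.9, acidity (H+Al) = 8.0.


Step 1: CEC = Ca + Mg + K + Na + (H+Al)
Step 2: CEC = 6.8 + 1.5 + 0.5 + 0.9 + 8.0
Step 3: CEC = 17.7 cmol/kg

17.7


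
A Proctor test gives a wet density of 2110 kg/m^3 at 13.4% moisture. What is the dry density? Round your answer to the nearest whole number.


Step 1: Dry density = wet density / (1 + w/100)
Step 2: Dry density = 2110 / (1 + 13.4/100)
Step 3: Dry density = 2110 / 1.134
Step 4: Dry density = 1861 kg/m^3

1861


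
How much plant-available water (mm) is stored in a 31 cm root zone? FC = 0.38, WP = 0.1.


Step 1: Available water = (FC - WP) * depth * 10
Step 2: AW = (0.38 - 0.1) * 31 * 10
Step 3: AW = 0.28 * 31 * 10
Step 4: AW = 86.8 mm

86.8


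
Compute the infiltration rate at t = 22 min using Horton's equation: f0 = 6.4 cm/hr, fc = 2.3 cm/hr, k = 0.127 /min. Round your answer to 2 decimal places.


Step 1: f = fc + (f0 - fc) * exp(-k * t)
Step 2: exp(-0.127 * 22) = 0.061176
Step 3: f = 2.3 + (6.4 - 2.3) * 0.061176
Step 4: f = 2.3 + 4.1 * 0.061176
Step 5: f = 2.55 cm/hr

2.55


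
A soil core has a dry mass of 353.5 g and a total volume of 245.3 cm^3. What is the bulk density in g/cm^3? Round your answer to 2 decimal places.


Step 1: Identify the formula: BD = dry mass / volume
Step 2: Substitute values: BD = 353.5 / 245.3
Step 3: BD = 1.44 g/cm^3

1.44


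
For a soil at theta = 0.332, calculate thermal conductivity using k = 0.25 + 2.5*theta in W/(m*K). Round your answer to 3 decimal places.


Step 1: k = 0.25 + 2.5 * theta
Step 2: k = 0.25 + 2.5 * 0.332
Step 3: k = 0.25 + 0.83
Step 4: k = 1.08 W/(m*K)

1.08


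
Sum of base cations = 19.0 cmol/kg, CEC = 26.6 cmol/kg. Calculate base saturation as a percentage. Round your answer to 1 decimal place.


Step 1: BS = 100 * (sum of bases) / CEC
Step 2: BS = 100 * 19.0 / 26.6
Step 3: BS = 71.4%

71.4


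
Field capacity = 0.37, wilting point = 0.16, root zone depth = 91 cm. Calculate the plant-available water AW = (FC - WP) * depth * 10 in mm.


Step 1: Available water = (FC - WP) * depth * 10
Step 2: AW = (0.37 - 0.16) * 91 * 10
Step 3: AW = 0.21 * 91 * 10
Step 4: AW = 191.1 mm

191.1


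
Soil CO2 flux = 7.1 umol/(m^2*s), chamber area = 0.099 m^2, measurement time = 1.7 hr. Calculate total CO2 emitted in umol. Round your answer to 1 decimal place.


Step 1: Convert time to seconds: 1.7 hr * 3600 = 6120.0 s
Step 2: Total = flux * area * time_s
Step 3: Total = 7.1 * 0.099 * 6120.0
Step 4: Total = 4301.7 umol

4301.7


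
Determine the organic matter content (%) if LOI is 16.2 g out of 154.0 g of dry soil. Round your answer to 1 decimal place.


Step 1: OM% = 100 * LOI / sample mass
Step 2: OM = 100 * 16.2 / 154.0
Step 3: OM = 10.5%

10.5


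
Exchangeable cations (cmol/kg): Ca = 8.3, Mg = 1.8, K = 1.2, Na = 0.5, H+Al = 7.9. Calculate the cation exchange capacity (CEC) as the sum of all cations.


Step 1: CEC = Ca + Mg + K + Na + (H+Al)
Step 2: CEC = 8.3 + 1.8 + 1.2 + 0.5 + 7.9
Step 3: CEC = 19.7 cmol/kg

19.7


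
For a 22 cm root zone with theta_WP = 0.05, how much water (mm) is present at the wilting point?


Step 1: Water (mm) = theta_WP * depth * 10
Step 2: Water = 0.05 * 22 * 10
Step 3: Water = 11.0 mm

11.0


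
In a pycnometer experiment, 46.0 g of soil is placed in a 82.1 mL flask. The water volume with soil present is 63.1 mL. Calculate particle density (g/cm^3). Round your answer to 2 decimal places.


Step 1: Volume of solids = flask volume - water volume with soil
Step 2: V_solids = 82.1 - 63.1 = 19.0 mL
Step 3: Particle density = mass / V_solids = 46.0 / 19.0 = 2.42 g/cm^3

2.42


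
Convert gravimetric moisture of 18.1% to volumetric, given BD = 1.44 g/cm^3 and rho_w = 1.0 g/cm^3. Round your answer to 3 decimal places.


Step 1: theta = (w / 100) * BD / rho_w
Step 2: theta = (18.1 / 100) * 1.44 / 1.0
Step 3: theta = 0.181 * 1.44
Step 4: theta = 0.261

0.261


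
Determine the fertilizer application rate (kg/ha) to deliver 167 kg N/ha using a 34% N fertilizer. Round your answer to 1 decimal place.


Step 1: Fertilizer rate = target N / (N content / 100)
Step 2: Rate = 167 / (34 / 100)
Step 3: Rate = 167 / 0.34
Step 4: Rate = 491.2 kg/ha

491.2


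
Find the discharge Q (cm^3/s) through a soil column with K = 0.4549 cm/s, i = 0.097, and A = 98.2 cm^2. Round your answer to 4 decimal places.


Step 1: Apply Darcy's law: Q = K * i * A
Step 2: Q = 0.4549 * 0.097 * 98.2
Step 3: Q = 4.3331 cm^3/s

4.3331


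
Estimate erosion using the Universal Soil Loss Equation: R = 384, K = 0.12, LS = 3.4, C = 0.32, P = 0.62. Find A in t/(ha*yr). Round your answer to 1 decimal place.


Step 1: A = R * K * LS * C * P
Step 2: R * K = 384 * 0.12 = 46.08
Step 3: (R*K) * LS = 46.08 * 3.4 = 156.672
Step 4: * C * P = 156.672 * 0.32 * 0.62 = 31.1
Step 5: A = 31.1 t/(ha*yr)

31.1


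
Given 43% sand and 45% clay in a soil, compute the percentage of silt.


Step 1: sand + silt + clay = 100%
Step 2: silt = 100 - sand - clay
Step 3: silt = 100 - 43 - 45
Step 4: silt = 12%

12


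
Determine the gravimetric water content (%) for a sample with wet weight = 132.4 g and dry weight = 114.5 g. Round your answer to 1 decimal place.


Step 1: Water mass = wet - dry = 132.4 - 114.5 = 17.9 g
Step 2: w = 100 * water mass / dry mass
Step 3: w = 100 * 17.9 / 114.5 = 15.6%

15.6


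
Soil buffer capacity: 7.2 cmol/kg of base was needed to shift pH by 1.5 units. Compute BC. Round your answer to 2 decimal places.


Step 1: BC = change in base / change in pH
Step 2: BC = 7.2 / 1.5
Step 3: BC = 4.8 cmol/(kg*pH unit)

4.8


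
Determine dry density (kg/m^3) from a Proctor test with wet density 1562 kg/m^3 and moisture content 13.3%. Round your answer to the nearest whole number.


Step 1: Dry density = wet density / (1 + w/100)
Step 2: Dry density = 1562 / (1 + 13.3/100)
Step 3: Dry density = 1562 / 1.133
Step 4: Dry density = 1379 kg/m^3

1379


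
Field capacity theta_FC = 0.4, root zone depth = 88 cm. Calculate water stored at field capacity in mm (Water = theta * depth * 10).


Step 1: Water (mm) = theta_FC * depth (cm) * 10
Step 2: Water = 0.4 * 88 * 10
Step 3: Water = 352.0 mm

352.0


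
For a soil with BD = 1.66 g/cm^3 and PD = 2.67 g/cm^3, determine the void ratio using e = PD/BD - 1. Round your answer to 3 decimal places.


Step 1: e = PD / BD - 1
Step 2: e = 2.67 / 1.66 - 1
Step 3: e = 1.60843 - 1
Step 4: e = 0.608

0.608


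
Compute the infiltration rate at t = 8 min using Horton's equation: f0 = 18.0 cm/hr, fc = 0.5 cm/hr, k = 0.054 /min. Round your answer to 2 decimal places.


Step 1: f = fc + (f0 - fc) * exp(-k * t)
Step 2: exp(-0.054 * 8) = 0.649209
Step 3: f = 0.5 + (18.0 - 0.5) * 0.649209
Step 4: f = 0.5 + 17.5 * 0.649209
Step 5: f = 11.86 cm/hr

11.86


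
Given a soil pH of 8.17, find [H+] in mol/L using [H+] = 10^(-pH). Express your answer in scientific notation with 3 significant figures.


Step 1: [H+] = 10^(-pH)
Step 2: [H+] = 10^(-8.17)
Step 3: [H+] = 6.76e-09 mol/L

6.76e-09


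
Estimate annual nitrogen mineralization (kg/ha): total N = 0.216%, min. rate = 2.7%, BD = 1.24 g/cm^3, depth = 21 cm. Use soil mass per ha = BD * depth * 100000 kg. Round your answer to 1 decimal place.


Step 1: Soil mass per ha = BD * depth * 100000 = 1.24 * 21 * 100000 = 2604000 kg
Step 2: Total N pool = soil mass * N%/100 = 2604000 * 0.216/100 = 5624.64 kg/ha
Step 3: N mineralized = N pool * rate%/100 = 5624.64 * 2.7/100 = 151.9 kg/ha/yr

151.9


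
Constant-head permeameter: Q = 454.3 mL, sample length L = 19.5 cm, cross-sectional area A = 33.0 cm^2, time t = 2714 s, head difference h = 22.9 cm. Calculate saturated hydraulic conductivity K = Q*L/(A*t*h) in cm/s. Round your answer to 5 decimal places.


Step 1: K = Q * L / (A * t * h)
Step 2: Numerator = 454.3 * 19.5 = 8858.85
Step 3: Denominator = 33.0 * 2714 * 22.9 = 2050969.8
Step 4: K = 8858.85 / 2050969.8 = 0.00432 cm/s

0.00432


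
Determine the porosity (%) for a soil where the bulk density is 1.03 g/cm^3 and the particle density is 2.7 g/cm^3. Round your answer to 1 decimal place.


Step 1: Formula: n = 100 * (1 - BD / PD)
Step 2: n = 100 * (1 - 1.03 / 2.7)
Step 3: n = 100 * (1 - 0.38148)
Step 4: n = 61.9%

61.9


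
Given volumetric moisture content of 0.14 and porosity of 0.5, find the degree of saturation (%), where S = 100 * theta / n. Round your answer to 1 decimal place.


Step 1: S = 100 * theta_v / n
Step 2: S = 100 * 0.14 / 0.5
Step 3: S = 28.0%

28.0


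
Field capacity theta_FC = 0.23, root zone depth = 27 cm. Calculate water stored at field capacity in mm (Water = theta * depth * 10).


Step 1: Water (mm) = theta_FC * depth (cm) * 10
Step 2: Water = 0.23 * 27 * 10
Step 3: Water = 62.1 mm

62.1


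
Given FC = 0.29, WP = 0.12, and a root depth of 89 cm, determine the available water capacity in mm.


Step 1: Available water = (FC - WP) * depth * 10
Step 2: AW = (0.29 - 0.12) * 89 * 10
Step 3: AW = 0.17 * 89 * 10
Step 4: AW = 151.3 mm

151.3


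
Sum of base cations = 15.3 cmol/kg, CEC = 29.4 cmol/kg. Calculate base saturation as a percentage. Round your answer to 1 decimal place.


Step 1: BS = 100 * (sum of bases) / CEC
Step 2: BS = 100 * 15.3 / 29.4
Step 3: BS = 52.0%

52.0


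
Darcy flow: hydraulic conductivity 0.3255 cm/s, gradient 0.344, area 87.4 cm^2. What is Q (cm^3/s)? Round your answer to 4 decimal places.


Step 1: Apply Darcy's law: Q = K * i * A
Step 2: Q = 0.3255 * 0.344 * 87.4
Step 3: Q = 9.7864 cm^3/s

9.7864


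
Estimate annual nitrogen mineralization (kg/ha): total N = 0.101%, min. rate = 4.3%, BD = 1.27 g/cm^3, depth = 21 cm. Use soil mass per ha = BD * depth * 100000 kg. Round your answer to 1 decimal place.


Step 1: Soil mass per ha = BD * depth * 100000 = 1.27 * 21 * 100000 = 2667000 kg
Step 2: Total N pool = soil mass * N%/100 = 2667000 * 0.101/100 = 2693.67 kg/ha
Step 3: N mineralized = N pool * rate%/100 = 2693.67 * 4.3/100 = 115.8 kg/ha/yr

115.8


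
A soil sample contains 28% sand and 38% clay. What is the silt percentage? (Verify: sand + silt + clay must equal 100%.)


Step 1: sand + silt + clay = 100%
Step 2: silt = 100 - sand - clay
Step 3: silt = 100 - 28 - 38
Step 4: silt = 34%

34


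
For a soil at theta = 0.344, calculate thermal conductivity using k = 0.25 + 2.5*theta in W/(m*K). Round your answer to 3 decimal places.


Step 1: k = 0.25 + 2.5 * theta
Step 2: k = 0.25 + 2.5 * 0.344
Step 3: k = 0.25 + 0.86
Step 4: k = 1.11 W/(m*K)

1.11


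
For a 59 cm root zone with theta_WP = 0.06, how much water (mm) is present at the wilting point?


Step 1: Water (mm) = theta_WP * depth * 10
Step 2: Water = 0.06 * 59 * 10
Step 3: Water = 35.4 mm

35.4


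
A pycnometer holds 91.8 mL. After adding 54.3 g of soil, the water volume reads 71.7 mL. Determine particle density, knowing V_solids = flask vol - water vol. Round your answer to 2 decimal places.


Step 1: Volume of solids = flask volume - water volume with soil
Step 2: V_solids = 91.8 - 71.7 = 20.1 mL
Step 3: Particle density = mass / V_solids = 54.3 / 20.1 = 2.7 g/cm^3

2.7


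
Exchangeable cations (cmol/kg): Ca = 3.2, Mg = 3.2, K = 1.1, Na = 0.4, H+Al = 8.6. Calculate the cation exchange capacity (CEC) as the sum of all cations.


Step 1: CEC = Ca + Mg + K + Na + (H+Al)
Step 2: CEC = 3.2 + 3.2 + 1.1 + 0.4 + 8.6
Step 3: CEC = 16.5 cmol/kg

16.5


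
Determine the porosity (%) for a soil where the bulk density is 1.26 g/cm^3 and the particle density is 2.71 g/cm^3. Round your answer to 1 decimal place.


Step 1: Formula: n = 100 * (1 - BD / PD)
Step 2: n = 100 * (1 - 1.26 / 2.71)
Step 3: n = 100 * (1 - 0.46494)
Step 4: n = 53.5%

53.5


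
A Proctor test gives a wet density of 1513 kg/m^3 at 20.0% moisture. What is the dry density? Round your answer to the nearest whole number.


Step 1: Dry density = wet density / (1 + w/100)
Step 2: Dry density = 1513 / (1 + 20.0/100)
Step 3: Dry density = 1513 / 1.2
Step 4: Dry density = 1261 kg/m^3

1261


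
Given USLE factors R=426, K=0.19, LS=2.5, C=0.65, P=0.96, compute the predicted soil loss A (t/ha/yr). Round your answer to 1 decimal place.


Step 1: A = R * K * LS * C * P
Step 2: R * K = 426 * 0.19 = 80.94
Step 3: (R*K) * LS = 80.94 * 2.5 = 202.35
Step 4: * C * P = 202.35 * 0.65 * 0.96 = 126.3
Step 5: A = 126.3 t/(ha*yr)

126.3


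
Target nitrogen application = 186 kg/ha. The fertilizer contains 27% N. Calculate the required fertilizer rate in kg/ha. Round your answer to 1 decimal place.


Step 1: Fertilizer rate = target N / (N content / 100)
Step 2: Rate = 186 / (27 / 100)
Step 3: Rate = 186 / 0.27
Step 4: Rate = 688.9 kg/ha

688.9


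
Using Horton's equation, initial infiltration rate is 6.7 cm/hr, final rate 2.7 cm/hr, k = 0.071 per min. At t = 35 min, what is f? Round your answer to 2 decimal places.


Step 1: f = fc + (f0 - fc) * exp(-k * t)
Step 2: exp(-0.071 * 35) = 0.083326
Step 3: f = 2.7 + (6.7 - 2.7) * 0.083326
Step 4: f = 2.7 + 4.0 * 0.083326
Step 5: f = 3.03 cm/hr

3.03


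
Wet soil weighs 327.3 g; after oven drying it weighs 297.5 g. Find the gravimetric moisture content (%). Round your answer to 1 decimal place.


Step 1: Water mass = wet - dry = 327.3 - 297.5 = 29.8 g
Step 2: w = 100 * water mass / dry mass
Step 3: w = 100 * 29.8 / 297.5 = 10.0%

10.0


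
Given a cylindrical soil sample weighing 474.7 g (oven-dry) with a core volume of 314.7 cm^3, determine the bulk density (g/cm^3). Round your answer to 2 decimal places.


Step 1: Identify the formula: BD = dry mass / volume
Step 2: Substitute values: BD = 474.7 / 314.7
Step 3: BD = 1.51 g/cm^3

1.51


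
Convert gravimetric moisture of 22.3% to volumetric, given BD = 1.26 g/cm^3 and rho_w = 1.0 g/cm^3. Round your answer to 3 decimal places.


Step 1: theta = (w / 100) * BD / rho_w
Step 2: theta = (22.3 / 100) * 1.26 / 1.0
Step 3: theta = 0.223 * 1.26
Step 4: theta = 0.281

0.281


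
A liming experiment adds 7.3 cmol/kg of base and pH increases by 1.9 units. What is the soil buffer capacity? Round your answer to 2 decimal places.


Step 1: BC = change in base / change in pH
Step 2: BC = 7.3 / 1.9
Step 3: BC = 3.84 cmol/(kg*pH unit)

3.84


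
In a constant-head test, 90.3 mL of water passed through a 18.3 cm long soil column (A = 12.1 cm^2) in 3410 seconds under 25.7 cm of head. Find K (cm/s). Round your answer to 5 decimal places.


Step 1: K = Q * L / (A * t * h)
Step 2: Numerator = 90.3 * 18.3 = 1652.49
Step 3: Denominator = 12.1 * 3410 * 25.7 = 1060407.7
Step 4: K = 1652.49 / 1060407.7 = 0.00156 cm/s

0.00156


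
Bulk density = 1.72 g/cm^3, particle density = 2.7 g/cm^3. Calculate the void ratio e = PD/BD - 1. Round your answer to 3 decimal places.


Step 1: e = PD / BD - 1
Step 2: e = 2.7 / 1.72 - 1
Step 3: e = 1.56977 - 1
Step 4: e = 0.57

0.57


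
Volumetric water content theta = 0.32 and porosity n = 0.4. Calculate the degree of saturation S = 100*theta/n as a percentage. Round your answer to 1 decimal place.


Step 1: S = 100 * theta_v / n
Step 2: S = 100 * 0.32 / 0.4
Step 3: S = 80.0%

80.0


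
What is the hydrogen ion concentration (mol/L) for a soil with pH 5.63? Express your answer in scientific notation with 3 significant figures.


Step 1: [H+] = 10^(-pH)
Step 2: [H+] = 10^(-5.63)
Step 3: [H+] = 2.34e-06 mol/L

2.34e-06


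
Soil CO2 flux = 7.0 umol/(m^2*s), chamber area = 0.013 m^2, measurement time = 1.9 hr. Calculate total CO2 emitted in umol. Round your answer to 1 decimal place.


Step 1: Convert time to seconds: 1.9 hr * 3600 = 6840.0 s
Step 2: Total = flux * area * time_s
Step 3: Total = 7.0 * 0.013 * 6840.0
Step 4: Total = 622.4 umol

622.4


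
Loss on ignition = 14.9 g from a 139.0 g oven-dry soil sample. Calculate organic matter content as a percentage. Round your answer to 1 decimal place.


Step 1: OM% = 100 * LOI / sample mass
Step 2: OM = 100 * 14.9 / 139.0
Step 3: OM = 10.7%

10.7


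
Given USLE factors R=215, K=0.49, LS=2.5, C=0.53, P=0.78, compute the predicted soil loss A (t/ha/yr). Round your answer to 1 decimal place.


Step 1: A = R * K * LS * C * P
Step 2: R * K = 215 * 0.49 = 105.35
Step 3: (R*K) * LS = 105.35 * 2.5 = 263.375
Step 4: * C * P = 263.375 * 0.53 * 0.78 = 108.9
Step 5: A = 108.9 t/(ha*yr)

108.9


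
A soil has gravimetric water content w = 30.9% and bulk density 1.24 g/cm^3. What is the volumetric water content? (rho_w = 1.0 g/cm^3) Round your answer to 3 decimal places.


Step 1: theta = (w / 100) * BD / rho_w
Step 2: theta = (30.9 / 100) * 1.24 / 1.0
Step 3: theta = 0.309 * 1.24
Step 4: theta = 0.383

0.383


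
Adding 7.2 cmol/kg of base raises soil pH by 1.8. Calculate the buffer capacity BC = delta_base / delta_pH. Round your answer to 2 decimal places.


Step 1: BC = change in base / change in pH
Step 2: BC = 7.2 / 1.8
Step 3: BC = 4.0 cmol/(kg*pH unit)

4.0


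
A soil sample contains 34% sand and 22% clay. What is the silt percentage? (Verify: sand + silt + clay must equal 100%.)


Step 1: sand + silt + clay = 100%
Step 2: silt = 100 - sand - clay
Step 3: silt = 100 - 34 - 22
Step 4: silt = 44%

44


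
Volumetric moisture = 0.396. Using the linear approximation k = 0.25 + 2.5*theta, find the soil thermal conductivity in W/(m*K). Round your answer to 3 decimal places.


Step 1: k = 0.25 + 2.5 * theta
Step 2: k = 0.25 + 2.5 * 0.396
Step 3: k = 0.25 + 0.99
Step 4: k = 1.24 W/(m*K)

1.24


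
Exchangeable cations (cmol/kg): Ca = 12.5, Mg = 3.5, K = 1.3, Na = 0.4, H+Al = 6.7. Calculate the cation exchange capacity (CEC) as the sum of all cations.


Step 1: CEC = Ca + Mg + K + Na + (H+Al)
Step 2: CEC = 12.5 + 3.5 + 1.3 + 0.4 + 6.7
Step 3: CEC = 24.4 cmol/kg

24.4


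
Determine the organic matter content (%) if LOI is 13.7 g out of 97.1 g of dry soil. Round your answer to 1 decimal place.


Step 1: OM% = 100 * LOI / sample mass
Step 2: OM = 100 * 13.7 / 97.1
Step 3: OM = 14.1%

14.1


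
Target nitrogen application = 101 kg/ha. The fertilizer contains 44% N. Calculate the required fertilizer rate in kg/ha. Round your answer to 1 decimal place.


Step 1: Fertilizer rate = target N / (N content / 100)
Step 2: Rate = 101 / (44 / 100)
Step 3: Rate = 101 / 0.44
Step 4: Rate = 229.5 kg/ha

229.5


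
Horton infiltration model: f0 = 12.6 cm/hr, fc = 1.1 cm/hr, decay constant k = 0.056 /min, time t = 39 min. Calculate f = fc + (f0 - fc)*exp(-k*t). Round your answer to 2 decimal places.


Step 1: f = fc + (f0 - fc) * exp(-k * t)
Step 2: exp(-0.056 * 39) = 0.11259
Step 3: f = 1.1 + (12.6 - 1.1) * 0.11259
Step 4: f = 1.1 + 11.5 * 0.11259
Step 5: f = 2.39 cm/hr

2.39


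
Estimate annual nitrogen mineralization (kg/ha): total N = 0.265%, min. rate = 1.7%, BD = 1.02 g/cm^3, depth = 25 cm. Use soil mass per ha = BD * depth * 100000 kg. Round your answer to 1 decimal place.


Step 1: Soil mass per ha = BD * depth * 100000 = 1.02 * 25 * 100000 = 2550000 kg
Step 2: Total N pool = soil mass * N%/100 = 2550000 * 0.265/100 = 6757.5 kg/ha
Step 3: N mineralized = N pool * rate%/100 = 6757.5 * 1.7/100 = 114.9 kg/ha/yr

114.9


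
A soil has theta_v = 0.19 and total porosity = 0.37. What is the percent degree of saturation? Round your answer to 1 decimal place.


Step 1: S = 100 * theta_v / n
Step 2: S = 100 * 0.19 / 0.37
Step 3: S = 51.4%

51.4


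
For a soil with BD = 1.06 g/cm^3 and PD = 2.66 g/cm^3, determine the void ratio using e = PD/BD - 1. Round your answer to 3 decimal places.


Step 1: e = PD / BD - 1
Step 2: e = 2.66 / 1.06 - 1
Step 3: e = 2.50943 - 1
Step 4: e = 1.509

1.509


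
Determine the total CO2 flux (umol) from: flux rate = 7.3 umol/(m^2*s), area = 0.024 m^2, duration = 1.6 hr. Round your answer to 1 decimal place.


Step 1: Convert time to seconds: 1.6 hr * 3600 = 5760.0 s
Step 2: Total = flux * area * time_s
Step 3: Total = 7.3 * 0.024 * 5760.0
Step 4: Total = 1009.2 umol

1009.2


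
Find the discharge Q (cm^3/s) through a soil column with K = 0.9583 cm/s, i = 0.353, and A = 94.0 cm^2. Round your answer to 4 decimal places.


Step 1: Apply Darcy's law: Q = K * i * A
Step 2: Q = 0.9583 * 0.353 * 94.0
Step 3: Q = 31.7983 cm^3/s

31.7983


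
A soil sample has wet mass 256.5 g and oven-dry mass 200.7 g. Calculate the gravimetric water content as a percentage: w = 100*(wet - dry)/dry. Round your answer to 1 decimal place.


Step 1: Water mass = wet - dry = 256.5 - 200.7 = 55.8 g
Step 2: w = 100 * water mass / dry mass
Step 3: w = 100 * 55.8 / 200.7 = 27.8%

27.8


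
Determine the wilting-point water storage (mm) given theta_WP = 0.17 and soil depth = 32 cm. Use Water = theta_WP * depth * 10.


Step 1: Water (mm) = theta_WP * depth * 10
Step 2: Water = 0.17 * 32 * 10
Step 3: Water = 54.4 mm

54.4


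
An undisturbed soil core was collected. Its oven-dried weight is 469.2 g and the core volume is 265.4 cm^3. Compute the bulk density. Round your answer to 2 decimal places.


Step 1: Identify the formula: BD = dry mass / volume
Step 2: Substitute values: BD = 469.2 / 265.4
Step 3: BD = 1.77 g/cm^3

1.77


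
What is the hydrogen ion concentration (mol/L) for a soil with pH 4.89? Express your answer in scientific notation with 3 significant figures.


Step 1: [H+] = 10^(-pH)
Step 2: [H+] = 10^(-4.89)
Step 3: [H+] = 1.29e-05 mol/L

1.29e-05


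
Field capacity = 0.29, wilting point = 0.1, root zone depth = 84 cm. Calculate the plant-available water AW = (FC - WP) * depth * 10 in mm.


Step 1: Available water = (FC - WP) * depth * 10
Step 2: AW = (0.29 - 0.1) * 84 * 10
Step 3: AW = 0.19 * 84 * 10
Step 4: AW = 159.6 mm

159.6


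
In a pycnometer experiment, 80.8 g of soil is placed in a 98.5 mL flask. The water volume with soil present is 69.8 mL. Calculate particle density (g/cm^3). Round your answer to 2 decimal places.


Step 1: Volume of solids = flask volume - water volume with soil
Step 2: V_solids = 98.5 - 69.8 = 28.7 mL
Step 3: Particle density = mass / V_solids = 80.8 / 28.7 = 2.82 g/cm^3

2.82


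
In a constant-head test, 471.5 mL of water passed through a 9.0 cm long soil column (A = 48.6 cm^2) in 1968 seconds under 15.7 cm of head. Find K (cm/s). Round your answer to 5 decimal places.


Step 1: K = Q * L / (A * t * h)
Step 2: Numerator = 471.5 * 9.0 = 4243.5
Step 3: Denominator = 48.6 * 1968 * 15.7 = 1501623.36
Step 4: K = 4243.5 / 1501623.36 = 0.00283 cm/s

0.00283


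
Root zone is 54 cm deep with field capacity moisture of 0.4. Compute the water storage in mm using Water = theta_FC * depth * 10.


Step 1: Water (mm) = theta_FC * depth (cm) * 10
Step 2: Water = 0.4 * 54 * 10
Step 3: Water = 216.0 mm

216.0


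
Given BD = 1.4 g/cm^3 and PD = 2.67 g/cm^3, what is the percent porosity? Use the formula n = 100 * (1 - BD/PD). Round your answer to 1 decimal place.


Step 1: Formula: n = 100 * (1 - BD / PD)
Step 2: n = 100 * (1 - 1.4 / 2.67)
Step 3: n = 100 * (1 - 0.52434)
Step 4: n = 47.6%

47.6


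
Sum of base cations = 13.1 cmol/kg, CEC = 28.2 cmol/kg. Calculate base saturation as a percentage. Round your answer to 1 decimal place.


Step 1: BS = 100 * (sum of bases) / CEC
Step 2: BS = 100 * 13.1 / 28.2
Step 3: BS = 46.5%

46.5


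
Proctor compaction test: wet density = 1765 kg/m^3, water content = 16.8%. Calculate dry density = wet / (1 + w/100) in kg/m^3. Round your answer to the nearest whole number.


Step 1: Dry density = wet density / (1 + w/100)
Step 2: Dry density = 1765 / (1 + 16.8/100)
Step 3: Dry density = 1765 / 1.168
Step 4: Dry density = 1511 kg/m^3

1511


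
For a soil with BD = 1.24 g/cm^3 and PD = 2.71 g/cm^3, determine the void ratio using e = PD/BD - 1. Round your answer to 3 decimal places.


Step 1: e = PD / BD - 1
Step 2: e = 2.71 / 1.24 - 1
Step 3: e = 2.18548 - 1
Step 4: e = 1.185

1.185


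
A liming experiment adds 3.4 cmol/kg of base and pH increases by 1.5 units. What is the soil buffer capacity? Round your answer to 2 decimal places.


Step 1: BC = change in base / change in pH
Step 2: BC = 3.4 / 1.5
Step 3: BC = 2.27 cmol/(kg*pH unit)

2.27


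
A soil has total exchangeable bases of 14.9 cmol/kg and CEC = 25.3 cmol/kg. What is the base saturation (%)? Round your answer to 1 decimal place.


Step 1: BS = 100 * (sum of bases) / CEC
Step 2: BS = 100 * 14.9 / 25.3
Step 3: BS = 58.9%

58.9


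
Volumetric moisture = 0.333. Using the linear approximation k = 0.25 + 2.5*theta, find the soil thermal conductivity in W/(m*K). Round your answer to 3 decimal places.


Step 1: k = 0.25 + 2.5 * theta
Step 2: k = 0.25 + 2.5 * 0.333
Step 3: k = 0.25 + 0.833
Step 4: k = 1.083 W/(m*K)

1.083


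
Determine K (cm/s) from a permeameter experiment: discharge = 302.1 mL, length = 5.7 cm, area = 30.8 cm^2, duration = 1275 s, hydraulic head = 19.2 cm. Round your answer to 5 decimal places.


Step 1: K = Q * L / (A * t * h)
Step 2: Numerator = 302.1 * 5.7 = 1721.97
Step 3: Denominator = 30.8 * 1275 * 19.2 = 753984.0
Step 4: K = 1721.97 / 753984.0 = 0.00228 cm/s

0.00228


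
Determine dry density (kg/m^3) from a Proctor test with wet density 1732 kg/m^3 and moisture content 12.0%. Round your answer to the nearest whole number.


Step 1: Dry density = wet density / (1 + w/100)
Step 2: Dry density = 1732 / (1 + 12.0/100)
Step 3: Dry density = 1732 / 1.12
Step 4: Dry density = 1546 kg/m^3

1546


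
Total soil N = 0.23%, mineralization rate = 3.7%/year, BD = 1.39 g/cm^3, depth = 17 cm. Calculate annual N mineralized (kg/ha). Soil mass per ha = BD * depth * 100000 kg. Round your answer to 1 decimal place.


Step 1: Soil mass per ha = BD * depth * 100000 = 1.39 * 17 * 100000 = 2363000 kg
Step 2: Total N pool = soil mass * N%/100 = 2363000 * 0.23/100 = 5434.9 kg/ha
Step 3: N mineralized = N pool * rate%/100 = 5434.9 * 3.7/100 = 201.1 kg/ha/yr

201.1


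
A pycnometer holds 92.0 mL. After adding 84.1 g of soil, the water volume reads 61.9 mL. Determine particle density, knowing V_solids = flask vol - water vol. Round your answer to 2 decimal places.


Step 1: Volume of solids = flask volume - water volume with soil
Step 2: V_solids = 92.0 - 61.9 = 30.1 mL
Step 3: Particle density = mass / V_solids = 84.1 / 30.1 = 2.79 g/cm^3

2.79


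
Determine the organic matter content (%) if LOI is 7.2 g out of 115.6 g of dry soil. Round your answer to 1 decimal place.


Step 1: OM% = 100 * LOI / sample mass
Step 2: OM = 100 * 7.2 / 115.6
Step 3: OM = 6.2%

6.2


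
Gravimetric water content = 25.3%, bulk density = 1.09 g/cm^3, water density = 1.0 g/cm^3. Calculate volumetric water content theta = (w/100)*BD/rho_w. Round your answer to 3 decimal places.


Step 1: theta = (w / 100) * BD / rho_w
Step 2: theta = (25.3 / 100) * 1.09 / 1.0
Step 3: theta = 0.253 * 1.09
Step 4: theta = 0.276

0.276


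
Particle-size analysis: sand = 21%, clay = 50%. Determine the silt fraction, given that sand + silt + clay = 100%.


Step 1: sand + silt + clay = 100%
Step 2: silt = 100 - sand - clay
Step 3: silt = 100 - 21 - 50
Step 4: silt = 29%

29


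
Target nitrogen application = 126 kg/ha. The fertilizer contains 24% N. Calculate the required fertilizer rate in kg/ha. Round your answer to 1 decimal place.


Step 1: Fertilizer rate = target N / (N content / 100)
Step 2: Rate = 126 / (24 / 100)
Step 3: Rate = 126 / 0.24
Step 4: Rate = 525.0 kg/ha

525.0


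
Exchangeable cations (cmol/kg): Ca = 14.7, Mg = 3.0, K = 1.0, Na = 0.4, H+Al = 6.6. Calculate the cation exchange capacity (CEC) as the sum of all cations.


Step 1: CEC = Ca + Mg + K + Na + (H+Al)
Step 2: CEC = 14.7 + 3.0 + 1.0 + 0.4 + 6.6
Step 3: CEC = 25.7 cmol/kg

25.7


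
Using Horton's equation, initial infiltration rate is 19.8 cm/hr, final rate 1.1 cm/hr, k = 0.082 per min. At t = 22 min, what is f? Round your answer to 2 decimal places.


Step 1: f = fc + (f0 - fc) * exp(-k * t)
Step 2: exp(-0.082 * 22) = 0.164639
Step 3: f = 1.1 + (19.8 - 1.1) * 0.164639
Step 4: f = 1.1 + 18.7 * 0.164639
Step 5: f = 4.18 cm/hr

4.18


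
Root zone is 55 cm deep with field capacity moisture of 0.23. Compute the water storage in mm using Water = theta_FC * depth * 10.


Step 1: Water (mm) = theta_FC * depth (cm) * 10
Step 2: Water = 0.23 * 55 * 10
Step 3: Water = 126.5 mm

126.5


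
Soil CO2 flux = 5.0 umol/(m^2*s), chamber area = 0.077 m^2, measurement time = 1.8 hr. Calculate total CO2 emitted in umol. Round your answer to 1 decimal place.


Step 1: Convert time to seconds: 1.8 hr * 3600 = 6480.0 s
Step 2: Total = flux * area * time_s
Step 3: Total = 5.0 * 0.077 * 6480.0
Step 4: Total = 2494.8 umol

2494.8


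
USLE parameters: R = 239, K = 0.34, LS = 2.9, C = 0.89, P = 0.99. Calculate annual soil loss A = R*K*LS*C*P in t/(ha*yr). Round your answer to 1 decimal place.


Step 1: A = R * K * LS * C * P
Step 2: R * K = 239 * 0.34 = 81.26
Step 3: (R*K) * LS = 81.26 * 2.9 = 235.654
Step 4: * C * P = 235.654 * 0.89 * 0.99 = 207.6
Step 5: A = 207.6 t/(ha*yr)

207.6


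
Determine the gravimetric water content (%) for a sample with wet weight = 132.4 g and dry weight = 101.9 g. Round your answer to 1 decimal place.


Step 1: Water mass = wet - dry = 132.4 - 101.9 = 30.5 g
Step 2: w = 100 * water mass / dry mass
Step 3: w = 100 * 30.5 / 101.9 = 29.9%

29.9


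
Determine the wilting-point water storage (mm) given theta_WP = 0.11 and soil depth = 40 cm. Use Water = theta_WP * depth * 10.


Step 1: Water (mm) = theta_WP * depth * 10
Step 2: Water = 0.11 * 40 * 10
Step 3: Water = 44.0 mm

44.0


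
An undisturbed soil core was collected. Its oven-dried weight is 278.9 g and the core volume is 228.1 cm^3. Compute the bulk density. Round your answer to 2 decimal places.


Step 1: Identify the formula: BD = dry mass / volume
Step 2: Substitute values: BD = 278.9 / 228.1
Step 3: BD = 1.22 g/cm^3

1.22


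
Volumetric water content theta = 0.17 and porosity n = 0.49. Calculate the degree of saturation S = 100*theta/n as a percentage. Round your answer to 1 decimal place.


Step 1: S = 100 * theta_v / n
Step 2: S = 100 * 0.17 / 0.49
Step 3: S = 34.7%

34.7


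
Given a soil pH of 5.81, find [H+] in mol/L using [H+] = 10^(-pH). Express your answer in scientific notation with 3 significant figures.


Step 1: [H+] = 10^(-pH)
Step 2: [H+] = 10^(-5.81)
Step 3: [H+] = 1.55e-06 mol/L

1.55e-06


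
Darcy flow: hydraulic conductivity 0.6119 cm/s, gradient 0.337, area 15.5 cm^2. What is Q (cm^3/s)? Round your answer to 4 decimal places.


Step 1: Apply Darcy's law: Q = K * i * A
Step 2: Q = 0.6119 * 0.337 * 15.5
Step 3: Q = 3.1963 cm^3/s

3.1963


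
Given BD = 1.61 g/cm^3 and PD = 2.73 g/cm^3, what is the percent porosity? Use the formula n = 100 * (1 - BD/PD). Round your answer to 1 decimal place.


Step 1: Formula: n = 100 * (1 - BD / PD)
Step 2: n = 100 * (1 - 1.61 / 2.73)
Step 3: n = 100 * (1 - 0.58974)
Step 4: n = 41.0%

41.0


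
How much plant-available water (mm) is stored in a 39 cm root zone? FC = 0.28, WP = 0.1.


Step 1: Available water = (FC - WP) * depth * 10
Step 2: AW = (0.28 - 0.1) * 39 * 10
Step 3: AW = 0.18 * 39 * 10
Step 4: AW = 70.2 mm

70.2


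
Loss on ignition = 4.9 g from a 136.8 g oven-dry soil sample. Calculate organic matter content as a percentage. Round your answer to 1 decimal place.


Step 1: OM% = 100 * LOI / sample mass
Step 2: OM = 100 * 4.9 / 136.8
Step 3: OM = 3.6%

3.6


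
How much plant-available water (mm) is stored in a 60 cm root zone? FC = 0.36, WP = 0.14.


Step 1: Available water = (FC - WP) * depth * 10
Step 2: AW = (0.36 - 0.14) * 60 * 10
Step 3: AW = 0.22 * 60 * 10
Step 4: AW = 132.0 mm

132.0


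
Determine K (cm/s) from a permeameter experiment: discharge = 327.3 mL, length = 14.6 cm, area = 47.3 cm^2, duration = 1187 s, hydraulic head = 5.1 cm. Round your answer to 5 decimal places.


Step 1: K = Q * L / (A * t * h)
Step 2: Numerator = 327.3 * 14.6 = 4778.58
Step 3: Denominator = 47.3 * 1187 * 5.1 = 286340.01
Step 4: K = 4778.58 / 286340.01 = 0.01669 cm/s

0.01669


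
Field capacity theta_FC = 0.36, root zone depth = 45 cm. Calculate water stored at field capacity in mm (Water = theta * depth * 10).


Step 1: Water (mm) = theta_FC * depth (cm) * 10
Step 2: Water = 0.36 * 45 * 10
Step 3: Water = 162.0 mm

162.0


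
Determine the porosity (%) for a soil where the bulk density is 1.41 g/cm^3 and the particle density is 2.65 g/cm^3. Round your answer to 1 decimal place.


Step 1: Formula: n = 100 * (1 - BD / PD)
Step 2: n = 100 * (1 - 1.41 / 2.65)
Step 3: n = 100 * (1 - 0.53208)
Step 4: n = 46.8%

46.8


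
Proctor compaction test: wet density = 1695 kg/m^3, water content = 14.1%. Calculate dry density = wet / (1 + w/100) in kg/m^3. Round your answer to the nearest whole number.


Step 1: Dry density = wet density / (1 + w/100)
Step 2: Dry density = 1695 / (1 + 14.1/100)
Step 3: Dry density = 1695 / 1.141
Step 4: Dry density = 1486 kg/m^3

1486


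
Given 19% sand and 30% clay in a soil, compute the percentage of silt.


Step 1: sand + silt + clay = 100%
Step 2: silt = 100 - sand - clay
Step 3: silt = 100 - 19 - 30
Step 4: silt = 51%

51


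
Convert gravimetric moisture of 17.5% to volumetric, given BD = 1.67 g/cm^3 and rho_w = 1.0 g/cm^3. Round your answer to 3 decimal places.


Step 1: theta = (w / 100) * BD / rho_w
Step 2: theta = (17.5 / 100) * 1.67 / 1.0
Step 3: theta = 0.175 * 1.67
Step 4: theta = 0.292

0.292


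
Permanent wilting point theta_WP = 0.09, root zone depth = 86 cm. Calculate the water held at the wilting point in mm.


Step 1: Water (mm) = theta_WP * depth * 10
Step 2: Water = 0.09 * 86 * 10
Step 3: Water = 77.4 mm

77.4


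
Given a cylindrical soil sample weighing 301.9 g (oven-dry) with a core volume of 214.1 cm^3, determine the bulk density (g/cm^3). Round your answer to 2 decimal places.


Step 1: Identify the formula: BD = dry mass / volume
Step 2: Substitute values: BD = 301.9 / 214.1
Step 3: BD = 1.41 g/cm^3

1.41


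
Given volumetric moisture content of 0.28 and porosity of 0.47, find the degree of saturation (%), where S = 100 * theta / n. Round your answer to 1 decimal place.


Step 1: S = 100 * theta_v / n
Step 2: S = 100 * 0.28 / 0.47
Step 3: S = 59.6%

59.6


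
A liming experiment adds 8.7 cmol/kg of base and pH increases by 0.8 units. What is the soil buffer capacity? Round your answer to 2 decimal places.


Step 1: BC = change in base / change in pH
Step 2: BC = 8.7 / 0.8
Step 3: BC = 10.88 cmol/(kg*pH unit)

10.88


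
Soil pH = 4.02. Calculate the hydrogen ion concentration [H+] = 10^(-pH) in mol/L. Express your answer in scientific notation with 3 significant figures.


Step 1: [H+] = 10^(-pH)
Step 2: [H+] = 10^(-4.02)
Step 3: [H+] = 9.55e-05 mol/L

9.55e-05


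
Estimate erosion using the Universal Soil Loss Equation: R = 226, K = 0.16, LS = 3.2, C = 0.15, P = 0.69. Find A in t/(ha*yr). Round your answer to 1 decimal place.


Step 1: A = R * K * LS * C * P
Step 2: R * K = 226 * 0.16 = 36.16
Step 3: (R*K) * LS = 36.16 * 3.2 = 115.712
Step 4: * C * P = 115.712 * 0.15 * 0.69 = 12.0
Step 5: A = 12.0 t/(ha*yr)

12.0


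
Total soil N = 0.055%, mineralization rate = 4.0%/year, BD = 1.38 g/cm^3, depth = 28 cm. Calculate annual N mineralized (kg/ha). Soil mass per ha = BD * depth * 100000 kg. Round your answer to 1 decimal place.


Step 1: Soil mass per ha = BD * depth * 100000 = 1.38 * 28 * 100000 = 3864000 kg
Step 2: Total N pool = soil mass * N%/100 = 3864000 * 0.055/100 = 2125.2 kg/ha
Step 3: N mineralized = N pool * rate%/100 = 2125.2 * 4.0/100 = 85.0 kg/ha/yr

85.0


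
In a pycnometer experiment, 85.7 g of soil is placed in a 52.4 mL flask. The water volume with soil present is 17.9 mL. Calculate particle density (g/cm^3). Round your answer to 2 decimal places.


Step 1: Volume of solids = flask volume - water volume with soil
Step 2: V_solids = 52.4 - 17.9 = 34.5 mL
Step 3: Particle density = mass / V_solids = 85.7 / 34.5 = 2.48 g/cm^3

2.48


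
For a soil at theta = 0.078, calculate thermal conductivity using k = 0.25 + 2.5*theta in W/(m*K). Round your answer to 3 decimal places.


Step 1: k = 0.25 + 2.5 * theta
Step 2: k = 0.25 + 2.5 * 0.078
Step 3: k = 0.25 + 0.195
Step 4: k = 0.445 W/(m*K)

0.445


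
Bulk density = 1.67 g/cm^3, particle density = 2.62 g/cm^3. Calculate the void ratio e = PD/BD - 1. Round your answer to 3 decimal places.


Step 1: e = PD / BD - 1
Step 2: e = 2.62 / 1.67 - 1
Step 3: e = 1.56886 - 1
Step 4: e = 0.569

0.569


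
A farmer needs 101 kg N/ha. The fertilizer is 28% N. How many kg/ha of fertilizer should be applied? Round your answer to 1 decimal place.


Step 1: Fertilizer rate = target N / (N content / 100)
Step 2: Rate = 101 / (28 / 100)
Step 3: Rate = 101 / 0.28
Step 4: Rate = 360.7 kg/ha

360.7


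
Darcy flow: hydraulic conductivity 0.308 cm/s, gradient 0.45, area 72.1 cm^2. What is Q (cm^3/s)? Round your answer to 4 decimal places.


Step 1: Apply Darcy's law: Q = K * i * A
Step 2: Q = 0.308 * 0.45 * 72.1
Step 3: Q = 9.9931 cm^3/s

9.9931


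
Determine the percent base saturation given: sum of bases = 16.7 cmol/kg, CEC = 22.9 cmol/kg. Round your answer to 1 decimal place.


Step 1: BS = 100 * (sum of bases) / CEC
Step 2: BS = 100 * 16.7 / 22.9
Step 3: BS = 72.9%

72.9


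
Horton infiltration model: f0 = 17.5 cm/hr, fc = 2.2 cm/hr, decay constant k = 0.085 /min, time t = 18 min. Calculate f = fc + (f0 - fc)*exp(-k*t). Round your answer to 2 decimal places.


Step 1: f = fc + (f0 - fc) * exp(-k * t)
Step 2: exp(-0.085 * 18) = 0.216536
Step 3: f = 2.2 + (17.5 - 2.2) * 0.216536
Step 4: f = 2.2 + 15.3 * 0.216536
Step 5: f = 5.51 cm/hr

5.51


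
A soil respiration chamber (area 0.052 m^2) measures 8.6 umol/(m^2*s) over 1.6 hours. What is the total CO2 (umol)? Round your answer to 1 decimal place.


Step 1: Convert time to seconds: 1.6 hr * 3600 = 5760.0 s
Step 2: Total = flux * area * time_s
Step 3: Total = 8.6 * 0.052 * 5760.0
Step 4: Total = 2575.9 umol

2575.9


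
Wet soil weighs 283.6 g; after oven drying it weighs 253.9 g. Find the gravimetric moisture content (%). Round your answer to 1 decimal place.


Step 1: Water mass = wet - dry = 283.6 - 253.9 = 29.7 g
Step 2: w = 100 * water mass / dry mass
Step 3: w = 100 * 29.7 / 253.9 = 11.7%

11.7


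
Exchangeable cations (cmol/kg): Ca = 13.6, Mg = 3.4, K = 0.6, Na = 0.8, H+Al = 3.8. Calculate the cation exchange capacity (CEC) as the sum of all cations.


Step 1: CEC = Ca + Mg + K + Na + (H+Al)
Step 2: CEC = 13.6 + 3.4 + 0.6 + 0.8 + 3.8
Step 3: CEC = 22.2 cmol/kg

22.2


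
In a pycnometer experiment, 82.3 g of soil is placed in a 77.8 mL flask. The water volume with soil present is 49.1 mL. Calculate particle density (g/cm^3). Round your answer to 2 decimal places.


Step 1: Volume of solids = flask volume - water volume with soil
Step 2: V_solids = 77.8 - 49.1 = 28.7 mL
Step 3: Particle density = mass / V_solids = 82.3 / 28.7 = 2.87 g/cm^3

2.87


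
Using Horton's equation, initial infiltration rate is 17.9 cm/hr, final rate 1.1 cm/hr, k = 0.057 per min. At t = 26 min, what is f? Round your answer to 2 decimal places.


Step 1: f = fc + (f0 - fc) * exp(-k * t)
Step 2: exp(-0.057 * 26) = 0.227183
Step 3: f = 1.1 + (17.9 - 1.1) * 0.227183
Step 4: f = 1.1 + 16.8 * 0.227183
Step 5: f = 4.92 cm/hr

4.92


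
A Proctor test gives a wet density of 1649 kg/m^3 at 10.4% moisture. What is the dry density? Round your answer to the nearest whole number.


Step 1: Dry density = wet density / (1 + w/100)
Step 2: Dry density = 1649 / (1 + 10.4/100)
Step 3: Dry density = 1649 / 1.104
Step 4: Dry density = 1494 kg/m^3

1494
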